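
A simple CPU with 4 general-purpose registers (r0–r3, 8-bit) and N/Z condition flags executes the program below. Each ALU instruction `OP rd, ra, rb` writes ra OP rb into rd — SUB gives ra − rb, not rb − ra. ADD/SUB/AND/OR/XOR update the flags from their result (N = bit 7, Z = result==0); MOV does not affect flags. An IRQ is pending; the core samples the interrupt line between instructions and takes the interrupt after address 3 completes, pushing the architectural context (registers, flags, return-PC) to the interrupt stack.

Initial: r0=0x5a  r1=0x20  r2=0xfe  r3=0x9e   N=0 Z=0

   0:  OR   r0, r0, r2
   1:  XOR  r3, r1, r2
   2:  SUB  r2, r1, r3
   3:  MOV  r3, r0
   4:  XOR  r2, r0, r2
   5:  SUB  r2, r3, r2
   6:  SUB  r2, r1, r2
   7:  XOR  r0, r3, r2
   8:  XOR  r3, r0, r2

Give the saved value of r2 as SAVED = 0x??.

after  0: r0=0xfe r1=0x20 r2=0xfe r3=0x9e  N=1 Z=0
after  1: r0=0xfe r1=0x20 r2=0xfe r3=0xde  N=1 Z=0
after  2: r0=0xfe r1=0x20 r2=0x42 r3=0xde  N=0 Z=0
after  3: r0=0xfe r1=0x20 r2=0x42 r3=0xfe  N=0 Z=0
-- IRQ taken; context saved, return-PC = 4 --

SAVED = 0x42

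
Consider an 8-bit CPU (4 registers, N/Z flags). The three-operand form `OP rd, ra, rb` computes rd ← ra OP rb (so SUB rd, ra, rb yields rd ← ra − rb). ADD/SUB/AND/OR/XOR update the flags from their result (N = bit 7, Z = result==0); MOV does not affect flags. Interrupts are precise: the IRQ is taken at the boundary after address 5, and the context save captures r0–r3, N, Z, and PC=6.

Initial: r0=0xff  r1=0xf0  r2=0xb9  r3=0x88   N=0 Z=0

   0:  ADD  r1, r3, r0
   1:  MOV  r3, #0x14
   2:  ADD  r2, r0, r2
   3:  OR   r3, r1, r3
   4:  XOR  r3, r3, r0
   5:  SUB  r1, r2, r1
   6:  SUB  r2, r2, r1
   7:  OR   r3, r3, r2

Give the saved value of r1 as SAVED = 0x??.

SAVED = 0x31

after  0: r0=0xff r1=0x87 r2=0xb9 r3=0x88  N=1 Z=0
after  1: r0=0xff r1=0x87 r2=0xb9 r3=0x14  N=1 Z=0
after  2: r0=0xff r1=0x87 r2=0xb8 r3=0x14  N=1 Z=0
after  3: r0=0xff r1=0x87 r2=0xb8 r3=0x97  N=1 Z=0
after  4: r0=0xff r1=0x87 r2=0xb8 r3=0x68  N=0 Z=0
after  5: r0=0xff r1=0x31 r2=0xb8 r3=0x68  N=0 Z=0
-- IRQ taken; context saved, return-PC = 6 --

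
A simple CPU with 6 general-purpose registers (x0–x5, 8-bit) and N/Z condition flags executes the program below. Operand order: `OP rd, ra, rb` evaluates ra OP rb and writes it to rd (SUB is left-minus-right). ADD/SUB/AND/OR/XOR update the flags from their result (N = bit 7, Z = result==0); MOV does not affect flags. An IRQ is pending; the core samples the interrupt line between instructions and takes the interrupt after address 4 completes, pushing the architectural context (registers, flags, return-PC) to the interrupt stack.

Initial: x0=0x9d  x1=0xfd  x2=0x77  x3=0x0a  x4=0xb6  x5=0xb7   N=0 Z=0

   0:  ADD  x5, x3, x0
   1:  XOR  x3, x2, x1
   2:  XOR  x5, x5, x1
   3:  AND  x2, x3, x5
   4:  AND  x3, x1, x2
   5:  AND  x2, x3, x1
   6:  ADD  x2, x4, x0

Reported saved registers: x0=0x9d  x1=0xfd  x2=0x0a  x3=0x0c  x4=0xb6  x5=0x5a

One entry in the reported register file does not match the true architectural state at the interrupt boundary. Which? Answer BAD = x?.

BAD = x3

after  0: x0=0x9d x1=0xfd x2=0x77 x3=0x0a x4=0xb6 x5=0xa7  N=1 Z=0
after  1: x0=0x9d x1=0xfd x2=0x77 x3=0x8a x4=0xb6 x5=0xa7  N=1 Z=0
after  2: x0=0x9d x1=0xfd x2=0x77 x3=0x8a x4=0xb6 x5=0x5a  N=0 Z=0
after  3: x0=0x9d x1=0xfd x2=0x0a x3=0x8a x4=0xb6 x5=0x5a  N=0 Z=0
after  4: x0=0x9d x1=0xfd x2=0x0a x3=0x08 x4=0xb6 x5=0x5a  N=0 Z=0
-- IRQ taken; context saved, return-PC = 5 --
mismatch: x3: reported 0x0c vs actual 0x08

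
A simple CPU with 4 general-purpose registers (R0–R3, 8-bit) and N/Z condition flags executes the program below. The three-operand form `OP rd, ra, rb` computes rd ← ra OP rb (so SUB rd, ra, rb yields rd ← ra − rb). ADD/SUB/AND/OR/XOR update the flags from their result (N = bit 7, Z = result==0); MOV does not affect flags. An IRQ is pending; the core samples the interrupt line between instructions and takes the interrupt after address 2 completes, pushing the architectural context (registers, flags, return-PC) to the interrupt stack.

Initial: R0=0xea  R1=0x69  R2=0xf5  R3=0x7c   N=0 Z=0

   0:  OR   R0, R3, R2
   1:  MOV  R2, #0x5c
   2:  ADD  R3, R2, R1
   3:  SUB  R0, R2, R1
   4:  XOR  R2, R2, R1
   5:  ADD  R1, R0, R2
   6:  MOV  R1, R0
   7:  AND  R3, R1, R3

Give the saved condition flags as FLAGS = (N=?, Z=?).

after  0: R0=0xfd R1=0x69 R2=0xf5 R3=0x7c  N=1 Z=0
after  1: R0=0xfd R1=0x69 R2=0x5c R3=0x7c  N=1 Z=0
after  2: R0=0xfd R1=0x69 R2=0x5c R3=0xc5  N=1 Z=0
-- IRQ taken; context saved, return-PC = 3 --

FLAGS = (N=1, Z=0)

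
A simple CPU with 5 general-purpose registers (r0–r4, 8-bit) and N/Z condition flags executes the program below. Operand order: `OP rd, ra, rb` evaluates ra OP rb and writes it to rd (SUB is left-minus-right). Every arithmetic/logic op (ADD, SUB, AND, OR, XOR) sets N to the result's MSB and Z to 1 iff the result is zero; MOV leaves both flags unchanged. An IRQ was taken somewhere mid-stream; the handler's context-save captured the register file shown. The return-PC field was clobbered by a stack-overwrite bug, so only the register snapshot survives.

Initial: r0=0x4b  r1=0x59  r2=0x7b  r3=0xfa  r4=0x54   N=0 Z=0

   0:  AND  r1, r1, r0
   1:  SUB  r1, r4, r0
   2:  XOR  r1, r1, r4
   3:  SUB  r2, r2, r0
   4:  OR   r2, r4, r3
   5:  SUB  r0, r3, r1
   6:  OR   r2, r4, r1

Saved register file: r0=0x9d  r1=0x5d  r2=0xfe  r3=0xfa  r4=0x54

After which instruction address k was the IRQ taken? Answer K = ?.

K = 5

after  0: r0=0x4b r1=0x49 r2=0x7b r3=0xfa r4=0x54  N=0 Z=0
after  1: r0=0x4b r1=0x09 r2=0x7b r3=0xfa r4=0x54  N=0 Z=0
after  2: r0=0x4b r1=0x5d r2=0x7b r3=0xfa r4=0x54  N=0 Z=0
after  3: r0=0x4b r1=0x5d r2=0x30 r3=0xfa r4=0x54  N=0 Z=0
after  4: r0=0x4b r1=0x5d r2=0xfe r3=0xfa r4=0x54  N=1 Z=0
after  5: r0=0x9d r1=0x5d r2=0xfe r3=0xfa r4=0x54  N=1 Z=0
-- IRQ taken; context saved, return-PC = 6 --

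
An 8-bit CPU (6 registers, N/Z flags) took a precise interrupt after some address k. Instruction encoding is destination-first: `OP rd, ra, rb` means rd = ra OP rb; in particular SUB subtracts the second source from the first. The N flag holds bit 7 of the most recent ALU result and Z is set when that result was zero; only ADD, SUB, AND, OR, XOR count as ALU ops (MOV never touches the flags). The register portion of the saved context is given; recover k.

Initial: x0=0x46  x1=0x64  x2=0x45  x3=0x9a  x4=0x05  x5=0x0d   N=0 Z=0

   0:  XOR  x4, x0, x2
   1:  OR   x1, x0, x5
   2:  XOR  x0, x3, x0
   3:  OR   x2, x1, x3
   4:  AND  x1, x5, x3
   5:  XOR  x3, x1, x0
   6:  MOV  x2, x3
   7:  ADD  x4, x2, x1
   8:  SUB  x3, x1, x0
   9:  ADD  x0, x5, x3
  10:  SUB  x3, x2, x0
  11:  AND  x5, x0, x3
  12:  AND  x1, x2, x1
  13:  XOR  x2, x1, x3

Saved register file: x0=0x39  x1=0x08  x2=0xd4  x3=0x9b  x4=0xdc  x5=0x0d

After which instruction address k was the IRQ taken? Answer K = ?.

K = 10

after  0: x0=0x46 x1=0x64 x2=0x45 x3=0x9a x4=0x03 x5=0x0d  N=0 Z=0
after  1: x0=0x46 x1=0x4f x2=0x45 x3=0x9a x4=0x03 x5=0x0d  N=0 Z=0
after  2: x0=0xdc x1=0x4f x2=0x45 x3=0x9a x4=0x03 x5=0x0d  N=1 Z=0
after  3: x0=0xdc x1=0x4f x2=0xdf x3=0x9a x4=0x03 x5=0x0d  N=1 Z=0
after  4: x0=0xdc x1=0x08 x2=0xdf x3=0x9a x4=0x03 x5=0x0d  N=0 Z=0
after  5: x0=0xdc x1=0x08 x2=0xdf x3=0xd4 x4=0x03 x5=0x0d  N=1 Z=0
after  6: x0=0xdc x1=0x08 x2=0xd4 x3=0xd4 x4=0x03 x5=0x0d  N=1 Z=0
after  7: x0=0xdc x1=0x08 x2=0xd4 x3=0xd4 x4=0xdc x5=0x0d  N=1 Z=0
after  8: x0=0xdc x1=0x08 x2=0xd4 x3=0x2c x4=0xdc x5=0x0d  N=0 Z=0
after  9: x0=0x39 x1=0x08 x2=0xd4 x3=0x2c x4=0xdc x5=0x0d  N=0 Z=0
after 10: x0=0x39 x1=0x08 x2=0xd4 x3=0x9b x4=0xdc x5=0x0d  N=1 Z=0
-- IRQ taken; context saved, return-PC = 11 --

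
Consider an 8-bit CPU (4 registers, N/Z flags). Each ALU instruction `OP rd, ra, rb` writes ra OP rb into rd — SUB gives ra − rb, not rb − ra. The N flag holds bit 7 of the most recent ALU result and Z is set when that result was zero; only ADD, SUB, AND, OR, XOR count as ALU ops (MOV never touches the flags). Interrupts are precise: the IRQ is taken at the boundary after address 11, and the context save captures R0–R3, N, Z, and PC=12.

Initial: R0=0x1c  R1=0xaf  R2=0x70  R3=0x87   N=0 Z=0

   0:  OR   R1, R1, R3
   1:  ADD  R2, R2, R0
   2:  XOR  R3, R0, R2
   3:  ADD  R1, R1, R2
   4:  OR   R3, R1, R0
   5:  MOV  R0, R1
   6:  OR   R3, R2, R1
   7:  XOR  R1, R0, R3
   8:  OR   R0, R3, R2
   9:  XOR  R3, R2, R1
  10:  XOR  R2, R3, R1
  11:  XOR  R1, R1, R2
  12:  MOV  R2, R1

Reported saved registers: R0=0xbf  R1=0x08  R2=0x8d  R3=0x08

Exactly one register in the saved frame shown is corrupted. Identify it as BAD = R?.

BAD = R2

after  0: R0=0x1c R1=0xaf R2=0x70 R3=0x87  N=1 Z=0
after  1: R0=0x1c R1=0xaf R2=0x8c R3=0x87  N=1 Z=0
after  2: R0=0x1c R1=0xaf R2=0x8c R3=0x90  N=1 Z=0
after  3: R0=0x1c R1=0x3b R2=0x8c R3=0x90  N=0 Z=0
after  4: R0=0x1c R1=0x3b R2=0x8c R3=0x3f  N=0 Z=0
after  5: R0=0x3b R1=0x3b R2=0x8c R3=0x3f  N=0 Z=0
after  6: R0=0x3b R1=0x3b R2=0x8c R3=0xbf  N=1 Z=0
after  7: R0=0x3b R1=0x84 R2=0x8c R3=0xbf  N=1 Z=0
after  8: R0=0xbf R1=0x84 R2=0x8c R3=0xbf  N=1 Z=0
after  9: R0=0xbf R1=0x84 R2=0x8c R3=0x08  N=0 Z=0
after 10: R0=0xbf R1=0x84 R2=0x8c R3=0x08  N=1 Z=0
after 11: R0=0xbf R1=0x08 R2=0x8c R3=0x08  N=0 Z=0
-- IRQ taken; context saved, return-PC = 12 --
mismatch: R2: reported 0x8d vs actual 0x8c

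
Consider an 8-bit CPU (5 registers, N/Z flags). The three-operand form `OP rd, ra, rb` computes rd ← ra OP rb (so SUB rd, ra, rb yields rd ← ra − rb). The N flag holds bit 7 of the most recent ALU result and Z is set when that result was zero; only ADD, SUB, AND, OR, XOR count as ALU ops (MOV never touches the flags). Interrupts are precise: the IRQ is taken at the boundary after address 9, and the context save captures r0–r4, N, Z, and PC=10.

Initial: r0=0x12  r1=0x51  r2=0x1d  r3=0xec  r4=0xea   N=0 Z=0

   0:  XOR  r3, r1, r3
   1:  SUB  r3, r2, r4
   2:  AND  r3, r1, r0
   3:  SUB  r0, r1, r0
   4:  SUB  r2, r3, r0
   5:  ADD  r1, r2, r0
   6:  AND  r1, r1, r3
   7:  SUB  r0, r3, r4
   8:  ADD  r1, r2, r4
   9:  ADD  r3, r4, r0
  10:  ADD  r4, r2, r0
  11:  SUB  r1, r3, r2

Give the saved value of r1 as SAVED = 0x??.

after  0: r0=0x12 r1=0x51 r2=0x1d r3=0xbd r4=0xea  N=1 Z=0
after  1: r0=0x12 r1=0x51 r2=0x1d r3=0x33 r4=0xea  N=0 Z=0
after  2: r0=0x12 r1=0x51 r2=0x1d r3=0x10 r4=0xea  N=0 Z=0
after  3: r0=0x3f r1=0x51 r2=0x1d r3=0x10 r4=0xea  N=0 Z=0
after  4: r0=0x3f r1=0x51 r2=0xd1 r3=0x10 r4=0xea  N=1 Z=0
after  5: r0=0x3f r1=0x10 r2=0xd1 r3=0x10 r4=0xea  N=0 Z=0
after  6: r0=0x3f r1=0x10 r2=0xd1 r3=0x10 r4=0xea  N=0 Z=0
after  7: r0=0x26 r1=0x10 r2=0xd1 r3=0x10 r4=0xea  N=0 Z=0
after  8: r0=0x26 r1=0xbb r2=0xd1 r3=0x10 r4=0xea  N=1 Z=0
after  9: r0=0x26 r1=0xbb r2=0xd1 r3=0x10 r4=0xea  N=0 Z=0
-- IRQ taken; context saved, return-PC = 10 --

SAVED = 0xbb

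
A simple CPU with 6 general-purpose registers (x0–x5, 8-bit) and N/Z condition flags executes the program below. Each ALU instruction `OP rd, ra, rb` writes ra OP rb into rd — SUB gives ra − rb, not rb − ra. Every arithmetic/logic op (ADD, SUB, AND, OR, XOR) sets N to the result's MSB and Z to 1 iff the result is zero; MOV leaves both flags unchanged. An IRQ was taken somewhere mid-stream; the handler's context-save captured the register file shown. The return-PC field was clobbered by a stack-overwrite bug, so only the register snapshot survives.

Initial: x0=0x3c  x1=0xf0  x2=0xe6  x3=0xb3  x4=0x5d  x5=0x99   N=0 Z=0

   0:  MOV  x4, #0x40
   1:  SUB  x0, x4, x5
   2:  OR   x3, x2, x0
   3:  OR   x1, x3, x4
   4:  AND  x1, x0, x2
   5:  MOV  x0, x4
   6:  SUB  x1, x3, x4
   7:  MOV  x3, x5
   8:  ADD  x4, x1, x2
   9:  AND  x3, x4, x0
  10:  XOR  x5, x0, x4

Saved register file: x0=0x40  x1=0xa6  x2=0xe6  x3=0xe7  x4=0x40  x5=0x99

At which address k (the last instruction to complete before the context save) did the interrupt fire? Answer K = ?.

after  0: x0=0x3c x1=0xf0 x2=0xe6 x3=0xb3 x4=0x40 x5=0x99  N=0 Z=0
after  1: x0=0xa7 x1=0xf0 x2=0xe6 x3=0xb3 x4=0x40 x5=0x99  N=1 Z=0
after  2: x0=0xa7 x1=0xf0 x2=0xe6 x3=0xe7 x4=0x40 x5=0x99  N=1 Z=0
after  3: x0=0xa7 x1=0xe7 x2=0xe6 x3=0xe7 x4=0x40 x5=0x99  N=1 Z=0
after  4: x0=0xa7 x1=0xa6 x2=0xe6 x3=0xe7 x4=0x40 x5=0x99  N=1 Z=0
after  5: x0=0x40 x1=0xa6 x2=0xe6 x3=0xe7 x4=0x40 x5=0x99  N=1 Z=0
-- IRQ taken; context saved, return-PC = 6 --

K = 5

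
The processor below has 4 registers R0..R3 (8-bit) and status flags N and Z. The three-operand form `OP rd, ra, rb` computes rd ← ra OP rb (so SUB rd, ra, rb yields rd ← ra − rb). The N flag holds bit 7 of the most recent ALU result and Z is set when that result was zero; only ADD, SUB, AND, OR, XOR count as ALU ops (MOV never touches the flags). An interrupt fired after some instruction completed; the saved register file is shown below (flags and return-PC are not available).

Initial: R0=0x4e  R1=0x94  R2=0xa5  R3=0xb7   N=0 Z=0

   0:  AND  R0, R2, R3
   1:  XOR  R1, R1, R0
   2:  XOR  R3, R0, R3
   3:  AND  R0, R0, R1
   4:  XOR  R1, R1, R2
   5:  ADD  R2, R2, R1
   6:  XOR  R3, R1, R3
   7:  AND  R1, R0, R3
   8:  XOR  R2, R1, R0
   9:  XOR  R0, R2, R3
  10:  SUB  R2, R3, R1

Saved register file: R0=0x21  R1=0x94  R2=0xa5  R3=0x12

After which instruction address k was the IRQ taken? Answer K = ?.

after  0: R0=0xa5 R1=0x94 R2=0xa5 R3=0xb7  N=1 Z=0
after  1: R0=0xa5 R1=0x31 R2=0xa5 R3=0xb7  N=0 Z=0
after  2: R0=0xa5 R1=0x31 R2=0xa5 R3=0x12  N=0 Z=0
after  3: R0=0x21 R1=0x31 R2=0xa5 R3=0x12  N=0 Z=0
after  4: R0=0x21 R1=0x94 R2=0xa5 R3=0x12  N=1 Z=0
-- IRQ taken; context saved, return-PC = 5 --

K = 4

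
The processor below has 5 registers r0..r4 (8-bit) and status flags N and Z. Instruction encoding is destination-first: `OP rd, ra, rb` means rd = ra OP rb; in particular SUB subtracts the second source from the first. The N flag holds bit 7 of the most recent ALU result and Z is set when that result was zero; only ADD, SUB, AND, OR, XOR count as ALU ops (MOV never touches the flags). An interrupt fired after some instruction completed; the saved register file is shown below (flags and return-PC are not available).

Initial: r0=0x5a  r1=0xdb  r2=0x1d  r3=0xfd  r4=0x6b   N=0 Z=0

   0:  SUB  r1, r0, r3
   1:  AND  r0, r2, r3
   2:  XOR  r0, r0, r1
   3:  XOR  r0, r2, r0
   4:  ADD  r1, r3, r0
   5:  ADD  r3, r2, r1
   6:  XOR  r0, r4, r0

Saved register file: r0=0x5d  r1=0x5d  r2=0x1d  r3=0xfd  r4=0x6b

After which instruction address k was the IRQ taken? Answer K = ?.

K = 3

after  0: r0=0x5a r1=0x5d r2=0x1d r3=0xfd r4=0x6b  N=0 Z=0
after  1: r0=0x1d r1=0x5d r2=0x1d r3=0xfd r4=0x6b  N=0 Z=0
after  2: r0=0x40 r1=0x5d r2=0x1d r3=0xfd r4=0x6b  N=0 Z=0
after  3: r0=0x5d r1=0x5d r2=0x1d r3=0xfd r4=0x6b  N=0 Z=0
-- IRQ taken; context saved, return-PC = 4 --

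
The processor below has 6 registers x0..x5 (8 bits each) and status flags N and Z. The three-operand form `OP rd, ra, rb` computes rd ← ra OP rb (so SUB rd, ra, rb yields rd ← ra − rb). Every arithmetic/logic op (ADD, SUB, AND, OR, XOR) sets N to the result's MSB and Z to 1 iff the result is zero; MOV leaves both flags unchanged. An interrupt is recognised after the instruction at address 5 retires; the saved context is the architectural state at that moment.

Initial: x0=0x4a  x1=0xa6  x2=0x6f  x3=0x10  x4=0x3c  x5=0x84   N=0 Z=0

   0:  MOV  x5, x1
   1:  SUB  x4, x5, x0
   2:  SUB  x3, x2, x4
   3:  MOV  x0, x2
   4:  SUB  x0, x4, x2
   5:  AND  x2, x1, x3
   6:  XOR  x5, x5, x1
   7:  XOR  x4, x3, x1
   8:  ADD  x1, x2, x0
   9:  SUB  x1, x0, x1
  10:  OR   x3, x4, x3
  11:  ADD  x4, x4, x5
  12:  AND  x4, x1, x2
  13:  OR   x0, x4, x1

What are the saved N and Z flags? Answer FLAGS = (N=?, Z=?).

after  0: x0=0x4a x1=0xa6 x2=0x6f x3=0x10 x4=0x3c x5=0xa6  N=0 Z=0
after  1: x0=0x4a x1=0xa6 x2=0x6f x3=0x10 x4=0x5c x5=0xa6  N=0 Z=0
after  2: x0=0x4a x1=0xa6 x2=0x6f x3=0x13 x4=0x5c x5=0xa6  N=0 Z=0
after  3: x0=0x6f x1=0xa6 x2=0x6f x3=0x13 x4=0x5c x5=0xa6  N=0 Z=0
after  4: x0=0xed x1=0xa6 x2=0x6f x3=0x13 x4=0x5c x5=0xa6  N=1 Z=0
after  5: x0=0xed x1=0xa6 x2=0x02 x3=0x13 x4=0x5c x5=0xa6  N=0 Z=0
-- IRQ taken; context saved, return-PC = 6 --

FLAGS = (N=0, Z=0)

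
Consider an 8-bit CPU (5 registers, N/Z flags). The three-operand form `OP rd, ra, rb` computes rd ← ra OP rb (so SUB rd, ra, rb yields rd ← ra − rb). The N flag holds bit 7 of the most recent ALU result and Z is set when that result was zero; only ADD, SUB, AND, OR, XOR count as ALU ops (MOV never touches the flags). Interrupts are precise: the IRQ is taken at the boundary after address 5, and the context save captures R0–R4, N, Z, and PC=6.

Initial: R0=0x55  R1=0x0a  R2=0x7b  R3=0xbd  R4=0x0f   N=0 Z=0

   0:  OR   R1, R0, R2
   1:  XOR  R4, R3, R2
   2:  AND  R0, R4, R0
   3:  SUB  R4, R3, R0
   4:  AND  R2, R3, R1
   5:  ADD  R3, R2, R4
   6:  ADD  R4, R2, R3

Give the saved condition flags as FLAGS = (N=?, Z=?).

after  0: R0=0x55 R1=0x7f R2=0x7b R3=0xbd R4=0x0f  N=0 Z=0
after  1: R0=0x55 R1=0x7f R2=0x7b R3=0xbd R4=0xc6  N=1 Z=0
after  2: R0=0x44 R1=0x7f R2=0x7b R3=0xbd R4=0xc6  N=0 Z=0
after  3: R0=0x44 R1=0x7f R2=0x7b R3=0xbd R4=0x79  N=0 Z=0
after  4: R0=0x44 R1=0x7f R2=0x3d R3=0xbd R4=0x79  N=0 Z=0
after  5: R0=0x44 R1=0x7f R2=0x3d R3=0xb6 R4=0x79  N=1 Z=0
-- IRQ taken; context saved, return-PC = 6 --

FLAGS = (N=1, Z=0)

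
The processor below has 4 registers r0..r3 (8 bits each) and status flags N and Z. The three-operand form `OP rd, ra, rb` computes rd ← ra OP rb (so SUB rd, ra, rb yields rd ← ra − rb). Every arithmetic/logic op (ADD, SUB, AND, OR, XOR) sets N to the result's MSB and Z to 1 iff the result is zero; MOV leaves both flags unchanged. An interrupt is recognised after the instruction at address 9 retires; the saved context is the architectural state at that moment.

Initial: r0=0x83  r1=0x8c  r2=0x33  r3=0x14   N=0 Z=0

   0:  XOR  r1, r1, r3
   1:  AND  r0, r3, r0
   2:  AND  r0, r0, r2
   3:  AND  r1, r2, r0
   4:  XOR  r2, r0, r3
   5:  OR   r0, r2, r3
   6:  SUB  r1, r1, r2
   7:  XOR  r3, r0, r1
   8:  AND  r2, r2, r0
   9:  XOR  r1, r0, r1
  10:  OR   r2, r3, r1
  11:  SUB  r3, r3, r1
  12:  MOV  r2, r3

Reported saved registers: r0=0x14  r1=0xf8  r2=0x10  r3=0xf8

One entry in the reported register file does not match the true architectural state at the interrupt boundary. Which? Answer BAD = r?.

after  0: r0=0x83 r1=0x98 r2=0x33 r3=0x14  N=1 Z=0
after  1: r0=0x00 r1=0x98 r2=0x33 r3=0x14  N=0 Z=1
after  2: r0=0x00 r1=0x98 r2=0x33 r3=0x14  N=0 Z=1
after  3: r0=0x00 r1=0x00 r2=0x33 r3=0x14  N=0 Z=1
after  4: r0=0x00 r1=0x00 r2=0x14 r3=0x14  N=0 Z=0
after  5: r0=0x14 r1=0x00 r2=0x14 r3=0x14  N=0 Z=0
after  6: r0=0x14 r1=0xec r2=0x14 r3=0x14  N=1 Z=0
after  7: r0=0x14 r1=0xec r2=0x14 r3=0xf8  N=1 Z=0
after  8: r0=0x14 r1=0xec r2=0x14 r3=0xf8  N=0 Z=0
after  9: r0=0x14 r1=0xf8 r2=0x14 r3=0xf8  N=1 Z=0
-- IRQ taken; context saved, return-PC = 10 --
mismatch: r2: reported 0x10 vs actual 0x14

BAD = r2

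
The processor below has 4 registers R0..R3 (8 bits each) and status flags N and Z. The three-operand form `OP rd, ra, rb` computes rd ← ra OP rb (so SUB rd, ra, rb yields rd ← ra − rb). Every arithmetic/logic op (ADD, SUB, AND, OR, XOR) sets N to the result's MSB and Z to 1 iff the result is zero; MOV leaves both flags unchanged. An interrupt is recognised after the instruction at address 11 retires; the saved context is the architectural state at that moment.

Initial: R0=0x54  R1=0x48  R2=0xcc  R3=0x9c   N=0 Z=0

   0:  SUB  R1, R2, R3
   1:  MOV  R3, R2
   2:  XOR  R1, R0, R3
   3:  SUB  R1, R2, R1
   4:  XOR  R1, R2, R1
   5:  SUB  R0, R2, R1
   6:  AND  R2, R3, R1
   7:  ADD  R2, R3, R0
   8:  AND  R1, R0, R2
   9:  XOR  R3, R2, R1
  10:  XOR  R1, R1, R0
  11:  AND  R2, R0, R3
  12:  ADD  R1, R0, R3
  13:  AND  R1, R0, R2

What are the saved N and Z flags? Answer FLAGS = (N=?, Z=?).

after  0: R0=0x54 R1=0x30 R2=0xcc R3=0x9c  N=0 Z=0
after  1: R0=0x54 R1=0x30 R2=0xcc R3=0xcc  N=0 Z=0
after  2: R0=0x54 R1=0x98 R2=0xcc R3=0xcc  N=1 Z=0
after  3: R0=0x54 R1=0x34 R2=0xcc R3=0xcc  N=0 Z=0
after  4: R0=0x54 R1=0xf8 R2=0xcc R3=0xcc  N=1 Z=0
after  5: R0=0xd4 R1=0xf8 R2=0xcc R3=0xcc  N=1 Z=0
after  6: R0=0xd4 R1=0xf8 R2=0xc8 R3=0xcc  N=1 Z=0
after  7: R0=0xd4 R1=0xf8 R2=0xa0 R3=0xcc  N=1 Z=0
after  8: R0=0xd4 R1=0x80 R2=0xa0 R3=0xcc  N=1 Z=0
after  9: R0=0xd4 R1=0x80 R2=0xa0 R3=0x20  N=0 Z=0
after 10: R0=0xd4 R1=0x54 R2=0xa0 R3=0x20  N=0 Z=0
after 11: R0=0xd4 R1=0x54 R2=0x00 R3=0x20  N=0 Z=1
-- IRQ taken; context saved, return-PC = 12 --

FLAGS = (N=0, Z=1)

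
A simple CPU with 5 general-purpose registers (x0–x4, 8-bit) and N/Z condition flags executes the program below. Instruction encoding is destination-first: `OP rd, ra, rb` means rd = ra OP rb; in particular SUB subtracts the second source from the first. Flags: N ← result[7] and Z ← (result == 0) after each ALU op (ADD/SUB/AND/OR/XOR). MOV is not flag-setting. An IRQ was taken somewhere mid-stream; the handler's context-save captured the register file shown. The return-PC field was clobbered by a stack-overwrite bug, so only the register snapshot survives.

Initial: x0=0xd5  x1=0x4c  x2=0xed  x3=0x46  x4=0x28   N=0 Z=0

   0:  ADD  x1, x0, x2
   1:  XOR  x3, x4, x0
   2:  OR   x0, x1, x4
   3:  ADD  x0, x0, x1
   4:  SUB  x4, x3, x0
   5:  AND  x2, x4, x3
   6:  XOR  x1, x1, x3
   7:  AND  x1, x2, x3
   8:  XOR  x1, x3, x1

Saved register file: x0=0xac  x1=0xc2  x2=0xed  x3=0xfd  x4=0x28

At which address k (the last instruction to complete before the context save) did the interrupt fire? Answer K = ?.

K = 3

after  0: x0=0xd5 x1=0xc2 x2=0xed x3=0x46 x4=0x28  N=1 Z=0
after  1: x0=0xd5 x1=0xc2 x2=0xed x3=0xfd x4=0x28  N=1 Z=0
after  2: x0=0xea x1=0xc2 x2=0xed x3=0xfd x4=0x28  N=1 Z=0
after  3: x0=0xac x1=0xc2 x2=0xed x3=0xfd x4=0x28  N=1 Z=0
-- IRQ taken; context saved, return-PC = 4 --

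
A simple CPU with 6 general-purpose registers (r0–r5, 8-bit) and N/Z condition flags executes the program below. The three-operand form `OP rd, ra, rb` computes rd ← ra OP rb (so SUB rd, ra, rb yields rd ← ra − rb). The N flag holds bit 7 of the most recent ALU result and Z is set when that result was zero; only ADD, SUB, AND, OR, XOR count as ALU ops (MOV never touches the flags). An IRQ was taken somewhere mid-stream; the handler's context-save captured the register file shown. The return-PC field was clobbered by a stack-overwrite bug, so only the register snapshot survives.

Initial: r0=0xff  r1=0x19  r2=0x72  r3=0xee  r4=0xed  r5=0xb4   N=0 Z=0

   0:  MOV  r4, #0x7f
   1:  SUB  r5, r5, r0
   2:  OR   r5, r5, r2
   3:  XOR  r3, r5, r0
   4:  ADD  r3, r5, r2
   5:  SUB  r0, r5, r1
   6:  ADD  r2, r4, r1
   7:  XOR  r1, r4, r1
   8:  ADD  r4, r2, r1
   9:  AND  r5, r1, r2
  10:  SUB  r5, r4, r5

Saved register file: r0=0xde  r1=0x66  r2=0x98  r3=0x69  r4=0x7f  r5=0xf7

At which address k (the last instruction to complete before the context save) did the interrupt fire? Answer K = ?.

after  0: r0=0xff r1=0x19 r2=0x72 r3=0xee r4=0x7f r5=0xb4  N=0 Z=0
after  1: r0=0xff r1=0x19 r2=0x72 r3=0xee r4=0x7f r5=0xb5  N=1 Z=0
after  2: r0=0xff r1=0x19 r2=0x72 r3=0xee r4=0x7f r5=0xf7  N=1 Z=0
after  3: r0=0xff r1=0x19 r2=0x72 r3=0x08 r4=0x7f r5=0xf7  N=0 Z=0
after  4: r0=0xff r1=0x19 r2=0x72 r3=0x69 r4=0x7f r5=0xf7  N=0 Z=0
after  5: r0=0xde r1=0x19 r2=0x72 r3=0x69 r4=0x7f r5=0xf7  N=1 Z=0
after  6: r0=0xde r1=0x19 r2=0x98 r3=0x69 r4=0x7f r5=0xf7  N=1 Z=0
after  7: r0=0xde r1=0x66 r2=0x98 r3=0x69 r4=0x7f r5=0xf7  N=0 Z=0
-- IRQ taken; context saved, return-PC = 8 --

K = 7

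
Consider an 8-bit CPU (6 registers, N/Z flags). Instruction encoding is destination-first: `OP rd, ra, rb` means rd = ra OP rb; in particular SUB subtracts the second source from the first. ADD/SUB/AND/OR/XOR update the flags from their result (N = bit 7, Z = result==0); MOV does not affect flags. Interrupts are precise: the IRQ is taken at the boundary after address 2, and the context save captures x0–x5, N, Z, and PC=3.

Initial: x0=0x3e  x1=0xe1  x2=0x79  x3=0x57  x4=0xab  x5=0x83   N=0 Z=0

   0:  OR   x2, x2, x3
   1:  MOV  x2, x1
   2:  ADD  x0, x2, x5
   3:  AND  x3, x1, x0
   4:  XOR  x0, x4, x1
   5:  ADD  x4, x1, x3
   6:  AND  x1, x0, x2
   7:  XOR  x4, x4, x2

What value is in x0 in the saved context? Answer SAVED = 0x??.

SAVED = 0x64

after  0: x0=0x3e x1=0xe1 x2=0x7f x3=0x57 x4=0xab x5=0x83  N=0 Z=0
after  1: x0=0x3e x1=0xe1 x2=0xe1 x3=0x57 x4=0xab x5=0x83  N=0 Z=0
after  2: x0=0x64 x1=0xe1 x2=0xe1 x3=0x57 x4=0xab x5=0x83  N=0 Z=0
-- IRQ taken; context saved, return-PC = 3 --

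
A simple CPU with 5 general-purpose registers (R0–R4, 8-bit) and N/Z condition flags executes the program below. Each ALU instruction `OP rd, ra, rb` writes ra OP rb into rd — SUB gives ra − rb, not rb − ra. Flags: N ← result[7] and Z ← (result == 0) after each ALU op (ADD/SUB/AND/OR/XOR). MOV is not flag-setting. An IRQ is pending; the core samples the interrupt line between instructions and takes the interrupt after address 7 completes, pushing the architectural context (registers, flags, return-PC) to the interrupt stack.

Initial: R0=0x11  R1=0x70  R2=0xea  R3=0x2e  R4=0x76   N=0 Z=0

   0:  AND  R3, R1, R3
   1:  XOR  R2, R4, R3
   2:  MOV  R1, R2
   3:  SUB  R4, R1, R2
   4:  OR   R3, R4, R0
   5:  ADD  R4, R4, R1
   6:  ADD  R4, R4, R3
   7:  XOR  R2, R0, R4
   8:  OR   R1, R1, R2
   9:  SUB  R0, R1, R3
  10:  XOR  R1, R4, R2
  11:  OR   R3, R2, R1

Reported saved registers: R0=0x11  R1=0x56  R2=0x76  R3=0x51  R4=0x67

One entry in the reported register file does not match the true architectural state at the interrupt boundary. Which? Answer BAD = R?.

BAD = R3

after  0: R0=0x11 R1=0x70 R2=0xea R3=0x20 R4=0x76  N=0 Z=0
after  1: R0=0x11 R1=0x70 R2=0x56 R3=0x20 R4=0x76  N=0 Z=0
after  2: R0=0x11 R1=0x56 R2=0x56 R3=0x20 R4=0x76  N=0 Z=0
after  3: R0=0x11 R1=0x56 R2=0x56 R3=0x20 R4=0x00  N=0 Z=1
after  4: R0=0x11 R1=0x56 R2=0x56 R3=0x11 R4=0x00  N=0 Z=0
after  5: R0=0x11 R1=0x56 R2=0x56 R3=0x11 R4=0x56  N=0 Z=0
after  6: R0=0x11 R1=0x56 R2=0x56 R3=0x11 R4=0x67  N=0 Z=0
after  7: R0=0x11 R1=0x56 R2=0x76 R3=0x11 R4=0x67  N=0 Z=0
-- IRQ taken; context saved, return-PC = 8 --
mismatch: R3: reported 0x51 vs actual 0x11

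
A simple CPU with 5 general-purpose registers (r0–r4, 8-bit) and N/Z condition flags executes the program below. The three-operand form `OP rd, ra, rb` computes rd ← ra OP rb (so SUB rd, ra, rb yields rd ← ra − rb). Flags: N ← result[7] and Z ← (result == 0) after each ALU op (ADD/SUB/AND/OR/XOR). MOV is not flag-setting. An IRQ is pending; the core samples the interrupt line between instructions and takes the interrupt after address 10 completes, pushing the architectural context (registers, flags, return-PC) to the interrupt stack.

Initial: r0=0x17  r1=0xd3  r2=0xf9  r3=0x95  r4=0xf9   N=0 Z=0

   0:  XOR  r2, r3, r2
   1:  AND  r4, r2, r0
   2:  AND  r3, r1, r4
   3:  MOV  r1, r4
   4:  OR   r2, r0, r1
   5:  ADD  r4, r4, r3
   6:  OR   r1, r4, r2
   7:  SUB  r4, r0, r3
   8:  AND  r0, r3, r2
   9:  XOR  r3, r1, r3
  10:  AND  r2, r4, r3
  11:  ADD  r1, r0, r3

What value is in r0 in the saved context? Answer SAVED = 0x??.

SAVED = 0x00

after  0: r0=0x17 r1=0xd3 r2=0x6c r3=0x95 r4=0xf9  N=0 Z=0
after  1: r0=0x17 r1=0xd3 r2=0x6c r3=0x95 r4=0x04  N=0 Z=0
after  2: r0=0x17 r1=0xd3 r2=0x6c r3=0x00 r4=0x04  N=0 Z=1
after  3: r0=0x17 r1=0x04 r2=0x6c r3=0x00 r4=0x04  N=0 Z=1
after  4: r0=0x17 r1=0x04 r2=0x17 r3=0x00 r4=0x04  N=0 Z=0
after  5: r0=0x17 r1=0x04 r2=0x17 r3=0x00 r4=0x04  N=0 Z=0
after  6: r0=0x17 r1=0x17 r2=0x17 r3=0x00 r4=0x04  N=0 Z=0
after  7: r0=0x17 r1=0x17 r2=0x17 r3=0x00 r4=0x17  N=0 Z=0
after  8: r0=0x00 r1=0x17 r2=0x17 r3=0x00 r4=0x17  N=0 Z=1
after  9: r0=0x00 r1=0x17 r2=0x17 r3=0x17 r4=0x17  N=0 Z=0
after 10: r0=0x00 r1=0x17 r2=0x17 r3=0x17 r4=0x17  N=0 Z=0
-- IRQ taken; context saved, return-PC = 11 --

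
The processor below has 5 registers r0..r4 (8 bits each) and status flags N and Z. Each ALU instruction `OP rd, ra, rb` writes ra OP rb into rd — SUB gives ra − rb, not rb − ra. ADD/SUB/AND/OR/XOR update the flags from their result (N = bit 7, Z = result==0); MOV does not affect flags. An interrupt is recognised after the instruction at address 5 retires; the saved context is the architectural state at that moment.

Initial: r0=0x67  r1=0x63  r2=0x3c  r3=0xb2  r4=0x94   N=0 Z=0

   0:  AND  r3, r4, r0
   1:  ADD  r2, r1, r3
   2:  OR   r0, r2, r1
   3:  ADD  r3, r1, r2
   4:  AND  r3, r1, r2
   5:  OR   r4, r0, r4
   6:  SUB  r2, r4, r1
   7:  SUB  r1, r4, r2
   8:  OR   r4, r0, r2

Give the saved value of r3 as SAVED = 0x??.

SAVED = 0x63

after  0: r0=0x67 r1=0x63 r2=0x3c r3=0x04 r4=0x94  N=0 Z=0
after  1: r0=0x67 r1=0x63 r2=0x67 r3=0x04 r4=0x94  N=0 Z=0
after  2: r0=0x67 r1=0x63 r2=0x67 r3=0x04 r4=0x94  N=0 Z=0
after  3: r0=0x67 r1=0x63 r2=0x67 r3=0xca r4=0x94  N=1 Z=0
after  4: r0=0x67 r1=0x63 r2=0x67 r3=0x63 r4=0x94  N=0 Z=0
after  5: r0=0x67 r1=0x63 r2=0x67 r3=0x63 r4=0xf7  N=1 Z=0
-- IRQ taken; context saved, return-PC = 6 --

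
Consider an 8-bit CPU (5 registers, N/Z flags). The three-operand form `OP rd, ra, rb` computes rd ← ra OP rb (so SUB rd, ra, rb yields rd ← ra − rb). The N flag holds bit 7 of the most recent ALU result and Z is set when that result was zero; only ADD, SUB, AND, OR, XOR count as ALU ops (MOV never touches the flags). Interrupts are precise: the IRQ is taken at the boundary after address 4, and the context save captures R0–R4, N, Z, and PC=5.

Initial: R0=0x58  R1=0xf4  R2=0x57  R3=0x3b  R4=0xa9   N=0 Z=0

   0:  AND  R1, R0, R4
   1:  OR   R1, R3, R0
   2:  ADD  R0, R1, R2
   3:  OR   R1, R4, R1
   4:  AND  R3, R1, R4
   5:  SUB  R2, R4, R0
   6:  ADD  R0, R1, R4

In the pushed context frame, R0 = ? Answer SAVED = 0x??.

SAVED = 0xd2

after  0: R0=0x58 R1=0x08 R2=0x57 R3=0x3b R4=0xa9  N=0 Z=0
after  1: R0=0x58 R1=0x7b R2=0x57 R3=0x3b R4=0xa9  N=0 Z=0
after  2: R0=0xd2 R1=0x7b R2=0x57 R3=0x3b R4=0xa9  N=1 Z=0
after  3: R0=0xd2 R1=0xfb R2=0x57 R3=0x3b R4=0xa9  N=1 Z=0
after  4: R0=0xd2 R1=0xfb R2=0x57 R3=0xa9 R4=0xa9  N=1 Z=0
-- IRQ taken; context saved, return-PC = 5 --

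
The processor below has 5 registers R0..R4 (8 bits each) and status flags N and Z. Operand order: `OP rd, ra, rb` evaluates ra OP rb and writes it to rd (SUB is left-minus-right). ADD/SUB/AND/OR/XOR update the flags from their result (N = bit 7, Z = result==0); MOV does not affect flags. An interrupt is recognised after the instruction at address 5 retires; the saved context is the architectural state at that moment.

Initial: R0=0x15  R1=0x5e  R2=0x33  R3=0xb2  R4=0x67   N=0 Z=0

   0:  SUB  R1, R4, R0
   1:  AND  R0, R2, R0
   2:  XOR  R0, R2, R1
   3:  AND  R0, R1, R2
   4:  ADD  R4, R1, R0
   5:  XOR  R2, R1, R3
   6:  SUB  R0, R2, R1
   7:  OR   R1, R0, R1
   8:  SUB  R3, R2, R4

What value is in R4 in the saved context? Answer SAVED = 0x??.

SAVED = 0x64

after  0: R0=0x15 R1=0x52 R2=0x33 R3=0xb2 R4=0x67  N=0 Z=0
after  1: R0=0x11 R1=0x52 R2=0x33 R3=0xb2 R4=0x67  N=0 Z=0
after  2: R0=0x61 R1=0x52 R2=0x33 R3=0xb2 R4=0x67  N=0 Z=0
after  3: R0=0x12 R1=0x52 R2=0x33 R3=0xb2 R4=0x67  N=0 Z=0
after  4: R0=0x12 R1=0x52 R2=0x33 R3=0xb2 R4=0x64  N=0 Z=0
after  5: R0=0x12 R1=0x52 R2=0xe0 R3=0xb2 R4=0x64  N=1 Z=0
-- IRQ taken; context saved, return-PC = 6 --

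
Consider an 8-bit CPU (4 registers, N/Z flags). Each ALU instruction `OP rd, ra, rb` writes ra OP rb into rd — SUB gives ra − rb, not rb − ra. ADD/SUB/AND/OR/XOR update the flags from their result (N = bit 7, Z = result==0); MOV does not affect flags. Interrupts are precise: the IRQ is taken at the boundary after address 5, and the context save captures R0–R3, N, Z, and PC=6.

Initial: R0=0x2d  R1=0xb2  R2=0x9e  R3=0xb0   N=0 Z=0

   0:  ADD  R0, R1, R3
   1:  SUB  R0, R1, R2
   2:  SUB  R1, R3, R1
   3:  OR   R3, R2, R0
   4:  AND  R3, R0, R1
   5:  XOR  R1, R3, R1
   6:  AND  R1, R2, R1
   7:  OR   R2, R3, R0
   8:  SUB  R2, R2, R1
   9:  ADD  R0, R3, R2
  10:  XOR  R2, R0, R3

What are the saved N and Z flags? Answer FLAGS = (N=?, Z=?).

after  0: R0=0x62 R1=0xb2 R2=0x9e R3=0xb0  N=0 Z=0
after  1: R0=0x14 R1=0xb2 R2=0x9e R3=0xb0  N=0 Z=0
after  2: R0=0x14 R1=0xfe R2=0x9e R3=0xb0  N=1 Z=0
after  3: R0=0x14 R1=0xfe R2=0x9e R3=0x9e  N=1 Z=0
after  4: R0=0x14 R1=0xfe R2=0x9e R3=0x14  N=0 Z=0
after  5: R0=0x14 R1=0xea R2=0x9e R3=0x14  N=1 Z=0
-- IRQ taken; context saved, return-PC = 6 --

FLAGS = (N=1, Z=0)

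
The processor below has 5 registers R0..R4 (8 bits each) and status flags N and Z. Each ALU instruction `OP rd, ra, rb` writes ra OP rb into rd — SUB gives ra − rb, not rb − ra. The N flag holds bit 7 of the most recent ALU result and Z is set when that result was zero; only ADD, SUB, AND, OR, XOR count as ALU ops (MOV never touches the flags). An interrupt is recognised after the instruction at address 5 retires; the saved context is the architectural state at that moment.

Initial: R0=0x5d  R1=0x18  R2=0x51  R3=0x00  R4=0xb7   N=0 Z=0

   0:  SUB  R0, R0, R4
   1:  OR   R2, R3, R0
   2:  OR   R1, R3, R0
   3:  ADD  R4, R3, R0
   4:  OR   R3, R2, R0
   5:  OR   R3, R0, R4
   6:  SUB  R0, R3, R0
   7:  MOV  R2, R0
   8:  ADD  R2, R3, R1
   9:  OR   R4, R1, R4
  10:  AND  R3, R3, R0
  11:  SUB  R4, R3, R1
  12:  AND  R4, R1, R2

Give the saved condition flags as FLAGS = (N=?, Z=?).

FLAGS = (N=1, Z=0)

after  0: R0=0xa6 R1=0x18 R2=0x51 R3=0x00 R4=0xb7  N=1 Z=0
after  1: R0=0xa6 R1=0x18 R2=0xa6 R3=0x00 R4=0xb7  N=1 Z=0
after  2: R0=0xa6 R1=0xa6 R2=0xa6 R3=0x00 R4=0xb7  N=1 Z=0
after  3: R0=0xa6 R1=0xa6 R2=0xa6 R3=0x00 R4=0xa6  N=1 Z=0
after  4: R0=0xa6 R1=0xa6 R2=0xa6 R3=0xa6 R4=0xa6  N=1 Z=0
after  5: R0=0xa6 R1=0xa6 R2=0xa6 R3=0xa6 R4=0xa6  N=1 Z=0
-- IRQ taken; context saved, return-PC = 6 --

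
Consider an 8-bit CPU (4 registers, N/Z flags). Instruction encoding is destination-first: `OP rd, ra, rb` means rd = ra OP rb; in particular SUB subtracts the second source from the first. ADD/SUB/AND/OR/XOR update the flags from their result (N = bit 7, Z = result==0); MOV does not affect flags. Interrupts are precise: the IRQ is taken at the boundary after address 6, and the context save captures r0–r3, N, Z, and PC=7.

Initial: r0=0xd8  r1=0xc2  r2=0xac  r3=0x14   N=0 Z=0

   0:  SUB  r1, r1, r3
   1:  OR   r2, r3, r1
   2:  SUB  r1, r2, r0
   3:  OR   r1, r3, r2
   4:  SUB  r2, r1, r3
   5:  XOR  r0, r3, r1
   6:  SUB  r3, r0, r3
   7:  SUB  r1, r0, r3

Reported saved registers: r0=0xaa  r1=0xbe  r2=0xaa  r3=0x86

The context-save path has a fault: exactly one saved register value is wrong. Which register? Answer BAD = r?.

BAD = r3

after  0: r0=0xd8 r1=0xae r2=0xac r3=0x14  N=1 Z=0
after  1: r0=0xd8 r1=0xae r2=0xbe r3=0x14  N=1 Z=0
after  2: r0=0xd8 r1=0xe6 r2=0xbe r3=0x14  N=1 Z=0
after  3: r0=0xd8 r1=0xbe r2=0xbe r3=0x14  N=1 Z=0
after  4: r0=0xd8 r1=0xbe r2=0xaa r3=0x14  N=1 Z=0
after  5: r0=0xaa r1=0xbe r2=0xaa r3=0x14  N=1 Z=0
after  6: r0=0xaa r1=0xbe r2=0xaa r3=0x96  N=1 Z=0
-- IRQ taken; context saved, return-PC = 7 --
mismatch: r3: reported 0x86 vs actual 0x96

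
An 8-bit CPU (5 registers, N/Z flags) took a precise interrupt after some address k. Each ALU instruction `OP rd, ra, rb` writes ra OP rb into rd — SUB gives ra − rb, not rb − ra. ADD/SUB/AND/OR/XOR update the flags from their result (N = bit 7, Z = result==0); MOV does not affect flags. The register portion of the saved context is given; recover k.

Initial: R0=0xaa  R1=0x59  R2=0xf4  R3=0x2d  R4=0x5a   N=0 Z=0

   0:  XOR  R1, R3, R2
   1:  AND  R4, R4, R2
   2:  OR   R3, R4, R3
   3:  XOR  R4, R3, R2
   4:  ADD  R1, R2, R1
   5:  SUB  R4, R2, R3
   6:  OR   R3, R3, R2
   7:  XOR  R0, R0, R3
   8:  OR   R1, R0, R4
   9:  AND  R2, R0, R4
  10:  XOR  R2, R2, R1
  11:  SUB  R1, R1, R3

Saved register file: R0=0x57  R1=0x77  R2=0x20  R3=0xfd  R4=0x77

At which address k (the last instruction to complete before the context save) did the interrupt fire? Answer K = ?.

after  0: R0=0xaa R1=0xd9 R2=0xf4 R3=0x2d R4=0x5a  N=1 Z=0
after  1: R0=0xaa R1=0xd9 R2=0xf4 R3=0x2d R4=0x50  N=0 Z=0
after  2: R0=0xaa R1=0xd9 R2=0xf4 R3=0x7d R4=0x50  N=0 Z=0
after  3: R0=0xaa R1=0xd9 R2=0xf4 R3=0x7d R4=0x89  N=1 Z=0
after  4: R0=0xaa R1=0xcd R2=0xf4 R3=0x7d R4=0x89  N=1 Z=0
after  5: R0=0xaa R1=0xcd R2=0xf4 R3=0x7d R4=0x77  N=0 Z=0
after  6: R0=0xaa R1=0xcd R2=0xf4 R3=0xfd R4=0x77  N=1 Z=0
after  7: R0=0x57 R1=0xcd R2=0xf4 R3=0xfd R4=0x77  N=0 Z=0
after  8: R0=0x57 R1=0x77 R2=0xf4 R3=0xfd R4=0x77  N=0 Z=0
after  9: R0=0x57 R1=0x77 R2=0x57 R3=0xfd R4=0x77  N=0 Z=0
after 10: R0=0x57 R1=0x77 R2=0x20 R3=0xfd R4=0x77  N=0 Z=0
-- IRQ taken; context saved, return-PC = 11 --

K = 10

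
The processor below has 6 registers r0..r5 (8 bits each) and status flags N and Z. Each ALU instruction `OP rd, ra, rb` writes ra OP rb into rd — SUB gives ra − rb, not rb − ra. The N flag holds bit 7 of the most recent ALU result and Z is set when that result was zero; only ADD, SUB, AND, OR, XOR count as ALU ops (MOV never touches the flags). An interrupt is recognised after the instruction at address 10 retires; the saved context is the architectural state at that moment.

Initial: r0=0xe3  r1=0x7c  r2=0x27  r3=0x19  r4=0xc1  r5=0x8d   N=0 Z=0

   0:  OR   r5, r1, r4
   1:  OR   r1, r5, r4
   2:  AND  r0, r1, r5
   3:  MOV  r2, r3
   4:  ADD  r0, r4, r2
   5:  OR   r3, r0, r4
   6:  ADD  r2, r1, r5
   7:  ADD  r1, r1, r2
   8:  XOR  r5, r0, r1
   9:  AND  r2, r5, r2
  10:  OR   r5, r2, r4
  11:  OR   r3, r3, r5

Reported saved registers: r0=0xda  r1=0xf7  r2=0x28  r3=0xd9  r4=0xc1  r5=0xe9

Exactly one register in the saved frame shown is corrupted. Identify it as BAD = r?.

BAD = r3

after  0: r0=0xe3 r1=0x7c r2=0x27 r3=0x19 r4=0xc1 r5=0xfd  N=1 Z=0
after  1: r0=0xe3 r1=0xfd r2=0x27 r3=0x19 r4=0xc1 r5=0xfd  N=1 Z=0
after  2: r0=0xfd r1=0xfd r2=0x27 r3=0x19 r4=0xc1 r5=0xfd  N=1 Z=0
after  3: r0=0xfd r1=0xfd r2=0x19 r3=0x19 r4=0xc1 r5=0xfd  N=1 Z=0
after  4: r0=0xda r1=0xfd r2=0x19 r3=0x19 r4=0xc1 r5=0xfd  N=1 Z=0
after  5: r0=0xda r1=0xfd r2=0x19 r3=0xdb r4=0xc1 r5=0xfd  N=1 Z=0
after  6: r0=0xda r1=0xfd r2=0xfa r3=0xdb r4=0xc1 r5=0xfd  N=1 Z=0
after  7: r0=0xda r1=0xf7 r2=0xfa r3=0xdb r4=0xc1 r5=0xfd  N=1 Z=0
after  8: r0=0xda r1=0xf7 r2=0xfa r3=0xdb r4=0xc1 r5=0x2d  N=0 Z=0
after  9: r0=0xda r1=0xf7 r2=0x28 r3=0xdb r4=0xc1 r5=0x2d  N=0 Z=0
after 10: r0=0xda r1=0xf7 r2=0x28 r3=0xdb r4=0xc1 r5=0xe9  N=1 Z=0
-- IRQ taken; context saved, return-PC = 11 --
mismatch: r3: reported 0xd9 vs actual 0xdb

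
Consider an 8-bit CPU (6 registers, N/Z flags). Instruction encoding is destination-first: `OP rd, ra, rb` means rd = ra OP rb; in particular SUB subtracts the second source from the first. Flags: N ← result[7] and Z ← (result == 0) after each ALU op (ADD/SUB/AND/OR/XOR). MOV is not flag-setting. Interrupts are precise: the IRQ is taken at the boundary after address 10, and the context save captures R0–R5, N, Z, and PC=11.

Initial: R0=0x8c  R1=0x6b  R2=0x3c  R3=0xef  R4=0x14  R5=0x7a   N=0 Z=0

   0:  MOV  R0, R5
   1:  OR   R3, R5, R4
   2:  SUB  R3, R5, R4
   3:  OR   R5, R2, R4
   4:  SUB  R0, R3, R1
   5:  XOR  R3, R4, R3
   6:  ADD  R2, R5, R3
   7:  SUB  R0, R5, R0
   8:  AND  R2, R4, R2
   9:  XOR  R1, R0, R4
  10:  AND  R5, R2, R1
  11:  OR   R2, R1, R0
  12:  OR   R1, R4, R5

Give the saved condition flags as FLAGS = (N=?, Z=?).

after  0: R0=0x7a R1=0x6b R2=0x3c R3=0xef R4=0x14 R5=0x7a  N=0 Z=0
after  1: R0=0x7a R1=0x6b R2=0x3c R3=0x7e R4=0x14 R5=0x7a  N=0 Z=0
after  2: R0=0x7a R1=0x6b R2=0x3c R3=0x66 R4=0x14 R5=0x7a  N=0 Z=0
after  3: R0=0x7a R1=0x6b R2=0x3c R3=0x66 R4=0x14 R5=0x3c  N=0 Z=0
after  4: R0=0xfb R1=0x6b R2=0x3c R3=0x66 R4=0x14 R5=0x3c  N=1 Z=0
after  5: R0=0xfb R1=0x6b R2=0x3c R3=0x72 R4=0x14 R5=0x3c  N=0 Z=0
after  6: R0=0xfb R1=0x6b R2=0xae R3=0x72 R4=0x14 R5=0x3c  N=1 Z=0
after  7: R0=0x41 R1=0x6b R2=0xae R3=0x72 R4=0x14 R5=0x3c  N=0 Z=0
after  8: R0=0x41 R1=0x6b R2=0x04 R3=0x72 R4=0x14 R5=0x3c  N=0 Z=0
after  9: R0=0x41 R1=0x55 R2=0x04 R3=0x72 R4=0x14 R5=0x3c  N=0 Z=0
after 10: R0=0x41 R1=0x55 R2=0x04 R3=0x72 R4=0x14 R5=0x04  N=0 Z=0
-- IRQ taken; context saved, return-PC = 11 --

FLAGS = (N=0, Z=0)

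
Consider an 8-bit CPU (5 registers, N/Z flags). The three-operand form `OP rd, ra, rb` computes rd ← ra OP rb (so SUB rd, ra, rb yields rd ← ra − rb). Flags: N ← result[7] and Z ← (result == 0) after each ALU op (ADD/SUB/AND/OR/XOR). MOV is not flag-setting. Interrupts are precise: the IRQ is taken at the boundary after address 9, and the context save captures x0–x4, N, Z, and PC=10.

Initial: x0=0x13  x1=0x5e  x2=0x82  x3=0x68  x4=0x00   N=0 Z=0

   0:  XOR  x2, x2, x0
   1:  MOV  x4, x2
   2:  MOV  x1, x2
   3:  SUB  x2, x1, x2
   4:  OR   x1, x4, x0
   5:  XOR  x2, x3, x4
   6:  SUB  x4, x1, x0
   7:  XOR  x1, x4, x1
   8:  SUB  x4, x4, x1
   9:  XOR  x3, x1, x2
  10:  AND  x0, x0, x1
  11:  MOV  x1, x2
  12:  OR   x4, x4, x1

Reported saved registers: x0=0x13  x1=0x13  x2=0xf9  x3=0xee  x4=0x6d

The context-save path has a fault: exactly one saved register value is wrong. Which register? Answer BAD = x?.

after  0: x0=0x13 x1=0x5e x2=0x91 x3=0x68 x4=0x00  N=1 Z=0
after  1: x0=0x13 x1=0x5e x2=0x91 x3=0x68 x4=0x91  N=1 Z=0
after  2: x0=0x13 x1=0x91 x2=0x91 x3=0x68 x4=0x91  N=1 Z=0
after  3: x0=0x13 x1=0x91 x2=0x00 x3=0x68 x4=0x91  N=0 Z=1
after  4: x0=0x13 x1=0x93 x2=0x00 x3=0x68 x4=0x91  N=1 Z=0
after  5: x0=0x13 x1=0x93 x2=0xf9 x3=0x68 x4=0x91  N=1 Z=0
after  6: x0=0x13 x1=0x93 x2=0xf9 x3=0x68 x4=0x80  N=1 Z=0
after  7: x0=0x13 x1=0x13 x2=0xf9 x3=0x68 x4=0x80  N=0 Z=0
after  8: x0=0x13 x1=0x13 x2=0xf9 x3=0x68 x4=0x6d  N=0 Z=0
after  9: x0=0x13 x1=0x13 x2=0xf9 x3=0xea x4=0x6d  N=1 Z=0
-- IRQ taken; context saved, return-PC = 10 --
mismatch: x3: reported 0xee vs actual 0xea

BAD = x3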